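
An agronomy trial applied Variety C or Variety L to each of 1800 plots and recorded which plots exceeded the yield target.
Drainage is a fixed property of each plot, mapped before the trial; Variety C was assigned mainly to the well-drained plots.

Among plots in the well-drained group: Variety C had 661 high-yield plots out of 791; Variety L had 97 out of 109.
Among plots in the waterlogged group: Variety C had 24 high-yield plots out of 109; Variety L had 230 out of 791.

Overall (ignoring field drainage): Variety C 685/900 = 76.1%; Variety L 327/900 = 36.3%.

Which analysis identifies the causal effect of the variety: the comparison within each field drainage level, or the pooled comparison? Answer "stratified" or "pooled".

stratified

Within every field drainage level Variety L has the higher rate, yet pooled Variety C does — Simpson's reversal.
Field drainage satisfies the back-door criterion: it is not a descendant of the variety, and it blocks the spurious path from variety to outcome. Adjusting for it (i.e., using the within-field drainage rates) gives the causal effect.
Within each level — well-drained: 83.6% vs 89.0%; waterlogged: 22.0% vs 29.1% — Variety L is higher every time.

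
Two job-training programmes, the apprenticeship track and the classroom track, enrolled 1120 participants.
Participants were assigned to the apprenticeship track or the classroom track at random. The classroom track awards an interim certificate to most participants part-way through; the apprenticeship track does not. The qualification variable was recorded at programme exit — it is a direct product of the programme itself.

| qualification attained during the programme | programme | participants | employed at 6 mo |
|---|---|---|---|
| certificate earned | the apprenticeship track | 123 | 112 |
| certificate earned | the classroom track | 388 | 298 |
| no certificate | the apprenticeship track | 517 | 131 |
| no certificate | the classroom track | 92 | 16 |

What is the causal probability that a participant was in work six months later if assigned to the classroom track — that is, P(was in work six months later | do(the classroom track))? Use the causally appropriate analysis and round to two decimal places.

Qualification attained during the programme is downstream of the programme. One should not condition on a consequence of treatment, so the overall rates are the right comparison.
So P(outcome | do(the classroom track)) is just the pooled rate for the classroom track: 314/480 = 0.654.

0.65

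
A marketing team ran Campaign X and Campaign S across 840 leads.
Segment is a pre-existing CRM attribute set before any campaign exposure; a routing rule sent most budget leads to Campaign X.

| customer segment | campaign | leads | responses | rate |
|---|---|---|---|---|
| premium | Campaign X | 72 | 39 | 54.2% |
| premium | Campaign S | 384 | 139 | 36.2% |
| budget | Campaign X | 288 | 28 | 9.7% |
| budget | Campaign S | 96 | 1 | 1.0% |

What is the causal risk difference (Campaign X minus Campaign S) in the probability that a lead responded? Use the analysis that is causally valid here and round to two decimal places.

Since customer segment is a pre-existing factor (not a product of the campaign) and it affects the outcome on its own, it is a confounder. The stratified rates, not the pooled rate, identify the causal effect.
Adjusting over the population distribution of customer segment: 0.543·(0.542−0.362) + 0.457·(0.097−0.010) = +0.137.

+0.14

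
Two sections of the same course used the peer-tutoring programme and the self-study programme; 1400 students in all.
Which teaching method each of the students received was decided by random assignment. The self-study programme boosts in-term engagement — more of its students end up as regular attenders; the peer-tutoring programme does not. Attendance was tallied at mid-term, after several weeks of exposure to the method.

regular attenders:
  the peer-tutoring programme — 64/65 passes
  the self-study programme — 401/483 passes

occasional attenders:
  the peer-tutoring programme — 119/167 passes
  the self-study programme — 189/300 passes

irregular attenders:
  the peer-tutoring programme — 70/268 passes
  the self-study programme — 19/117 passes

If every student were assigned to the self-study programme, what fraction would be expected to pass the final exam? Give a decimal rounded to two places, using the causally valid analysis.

0.68

Mid-term attendance here is a post-treatment variable shaped by the teaching method; conditioning on it would introduce bias rather than remove it. The overall comparison is the causal one.
So P(outcome | do(the self-study programme)) is just the pooled rate for the self-study programme: 609/900 = 0.677.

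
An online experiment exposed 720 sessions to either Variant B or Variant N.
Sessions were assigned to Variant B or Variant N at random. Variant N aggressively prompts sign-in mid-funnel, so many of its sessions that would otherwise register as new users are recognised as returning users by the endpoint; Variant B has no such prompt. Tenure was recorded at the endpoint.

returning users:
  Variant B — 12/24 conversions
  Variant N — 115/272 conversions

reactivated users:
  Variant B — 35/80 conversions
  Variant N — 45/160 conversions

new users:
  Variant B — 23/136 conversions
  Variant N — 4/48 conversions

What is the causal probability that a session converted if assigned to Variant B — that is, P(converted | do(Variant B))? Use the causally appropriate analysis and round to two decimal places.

Within every user tenure level Variant B has the higher rate, yet pooled Variant N does — Simpson's reversal.
Because the variant influences user tenure, user tenure is a post-treatment mediator, not a confounder. Stratifying on it would bias the estimate; the causal effect is the crude pooled difference.
So P(outcome | do(Variant B)) is just the pooled rate for Variant B: 70/240 = 0.292.

0.29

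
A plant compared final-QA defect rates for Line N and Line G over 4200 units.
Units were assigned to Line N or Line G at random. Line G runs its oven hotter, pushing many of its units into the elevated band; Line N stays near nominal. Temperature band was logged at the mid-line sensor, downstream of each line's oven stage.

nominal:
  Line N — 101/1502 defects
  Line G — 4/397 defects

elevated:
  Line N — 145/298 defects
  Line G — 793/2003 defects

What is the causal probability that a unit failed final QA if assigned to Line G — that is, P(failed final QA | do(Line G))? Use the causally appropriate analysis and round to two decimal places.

The in-process temperature band-specific comparison favours Line G throughout, but the pooled figures favour Line N. The question is whether to condition on in-process temperature band.
The distribution of in-process temperature band is itself part of what the line does — it is an intermediate outcome. Holding it fixed would remove that part of the effect; the total effect is the pooled difference.
So P(outcome | do(Line G)) is just the pooled rate for Line G: 797/2400 = 0.332.

0.33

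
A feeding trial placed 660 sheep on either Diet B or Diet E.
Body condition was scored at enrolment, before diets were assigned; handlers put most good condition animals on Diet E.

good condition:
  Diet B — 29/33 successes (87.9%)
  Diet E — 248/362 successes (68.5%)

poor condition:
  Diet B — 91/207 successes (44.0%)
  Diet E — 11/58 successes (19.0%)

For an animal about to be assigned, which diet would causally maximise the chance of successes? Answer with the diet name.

The starting body condition-specific comparison favours Diet B throughout, but the pooled figures favour Diet E. The question is whether to condition on starting body condition.
Since starting body condition is a pre-existing factor (not a product of the diet) and it affects the outcome on its own, it is a confounder. The stratified rates, not the pooled rate, identify the causal effect.
Within each level — good condition: 87.9% vs 68.5%; poor condition: 44.0% vs 19.0% — Diet B is higher every time.

Diet B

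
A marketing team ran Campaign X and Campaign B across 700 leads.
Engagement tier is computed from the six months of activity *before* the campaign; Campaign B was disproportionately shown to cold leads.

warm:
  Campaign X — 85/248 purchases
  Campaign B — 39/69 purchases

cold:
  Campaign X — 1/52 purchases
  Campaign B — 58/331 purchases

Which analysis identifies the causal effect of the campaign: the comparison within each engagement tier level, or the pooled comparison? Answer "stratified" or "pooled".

stratified

Here engagement tier is a common cause — it drives both which campaign a case falls under and the outcome. The crude comparison mixes populations; the stratum-specific rates are the causally relevant ones.
Within each level — warm: 34.3% vs 56.5%; cold: 1.9% vs 17.5% — Campaign B is higher every time.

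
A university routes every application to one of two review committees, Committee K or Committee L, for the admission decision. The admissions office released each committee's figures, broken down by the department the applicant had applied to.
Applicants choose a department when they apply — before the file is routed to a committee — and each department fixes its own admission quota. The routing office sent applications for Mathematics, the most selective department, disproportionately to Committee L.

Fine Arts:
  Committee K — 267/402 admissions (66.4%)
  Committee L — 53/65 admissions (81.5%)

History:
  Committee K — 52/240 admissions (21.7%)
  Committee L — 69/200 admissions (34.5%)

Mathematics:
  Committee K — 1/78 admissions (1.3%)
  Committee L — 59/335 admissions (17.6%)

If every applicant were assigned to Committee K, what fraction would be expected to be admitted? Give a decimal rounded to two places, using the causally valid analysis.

Department satisfies the back-door criterion: it is not a descendant of the review committee, and it blocks the spurious path from review committee to outcome. Adjusting for it (i.e., using the within-department rates) gives the causal effect.
Standardising Committee K to the population department mix: 0.354·267/402 + 0.333·52/240 + 0.313·1/78 = 0.311.

0.31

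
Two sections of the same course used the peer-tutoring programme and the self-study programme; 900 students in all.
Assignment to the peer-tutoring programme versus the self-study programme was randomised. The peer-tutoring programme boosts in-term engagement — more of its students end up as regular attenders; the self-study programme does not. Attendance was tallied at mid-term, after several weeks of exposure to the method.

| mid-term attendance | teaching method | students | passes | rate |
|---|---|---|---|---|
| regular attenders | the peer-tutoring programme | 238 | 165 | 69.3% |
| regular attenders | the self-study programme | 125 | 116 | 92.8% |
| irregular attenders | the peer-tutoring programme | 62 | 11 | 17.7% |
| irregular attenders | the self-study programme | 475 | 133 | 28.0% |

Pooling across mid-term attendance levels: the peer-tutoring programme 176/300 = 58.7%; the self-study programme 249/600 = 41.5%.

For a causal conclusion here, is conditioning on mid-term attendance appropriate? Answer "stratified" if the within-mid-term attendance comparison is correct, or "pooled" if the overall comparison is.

pooled

Within every mid-term attendance level the self-study programme has the higher rate, yet pooled the peer-tutoring programme does — Simpson's reversal.
The distribution of mid-term attendance is itself part of what the teaching method does — it is an intermediate outcome. Holding it fixed would remove that part of the effect; the total effect is the pooled difference.
Pooled: the peer-tutoring programme 58.7% vs the self-study programme 41.5%; the peer-tutoring programme is higher overall.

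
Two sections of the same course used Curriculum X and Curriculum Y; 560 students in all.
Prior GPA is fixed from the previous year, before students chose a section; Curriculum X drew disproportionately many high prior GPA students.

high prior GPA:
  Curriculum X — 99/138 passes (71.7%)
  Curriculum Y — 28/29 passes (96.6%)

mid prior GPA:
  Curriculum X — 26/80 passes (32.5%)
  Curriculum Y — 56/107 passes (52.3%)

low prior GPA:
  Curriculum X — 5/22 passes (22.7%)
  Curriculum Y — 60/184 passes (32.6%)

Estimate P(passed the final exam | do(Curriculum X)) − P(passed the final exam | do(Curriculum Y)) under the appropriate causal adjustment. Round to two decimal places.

-0.18

Curriculum Y is higher inside every prior GPA band stratum but Curriculum X is higher in aggregate. Whether to stratify depends on how prior GPA band relates to the teaching method.
Since prior GPA band is a pre-existing factor (not a product of the teaching method) and it affects the outcome on its own, it is a confounder. The stratified rates, not the pooled rate, identify the causal effect.
Adjusting over the population distribution of prior GPA band: 0.298·(0.717−0.966) + 0.334·(0.325−0.523) + 0.368·(0.227−0.326) = -0.177.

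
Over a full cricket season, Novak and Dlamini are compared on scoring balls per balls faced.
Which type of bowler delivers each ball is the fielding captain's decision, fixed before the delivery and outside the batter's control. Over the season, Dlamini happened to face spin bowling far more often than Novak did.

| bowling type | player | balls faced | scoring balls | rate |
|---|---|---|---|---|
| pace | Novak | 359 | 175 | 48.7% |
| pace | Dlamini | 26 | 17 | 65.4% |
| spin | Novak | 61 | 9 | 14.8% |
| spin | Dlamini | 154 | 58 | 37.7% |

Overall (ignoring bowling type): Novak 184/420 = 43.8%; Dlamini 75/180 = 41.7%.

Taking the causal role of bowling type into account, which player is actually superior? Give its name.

Dlamini is higher inside every bowling type stratum but Novak is higher in aggregate. Whether to stratify depends on how bowling type relates to the player.
Here bowling type is a common cause — it drives both which player a case falls under and the outcome. The crude comparison mixes populations; the stratum-specific rates are the causally relevant ones.
Within each level — pace: 48.7% vs 65.4%; spin: 14.8% vs 37.7% — Dlamini is higher every time.

Dlamini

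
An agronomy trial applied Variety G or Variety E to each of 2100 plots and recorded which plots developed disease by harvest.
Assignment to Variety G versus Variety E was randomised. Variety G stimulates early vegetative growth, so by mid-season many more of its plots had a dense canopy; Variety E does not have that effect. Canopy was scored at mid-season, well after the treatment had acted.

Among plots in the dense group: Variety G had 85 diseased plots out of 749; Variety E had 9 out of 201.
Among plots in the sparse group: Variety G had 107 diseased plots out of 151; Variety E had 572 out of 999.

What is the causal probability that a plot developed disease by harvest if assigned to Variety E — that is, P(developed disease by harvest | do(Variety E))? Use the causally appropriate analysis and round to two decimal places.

Within every mid-season canopy level Variety E has the lower rate, yet pooled Variety G does — Simpson's reversal.
Mid-season canopy here is a post-treatment variable shaped by the variety; conditioning on it would introduce bias rather than remove it. The overall comparison is the causal one.
So P(outcome | do(Variety E)) is just the pooled rate for Variety E: 581/1200 = 0.484.

0.48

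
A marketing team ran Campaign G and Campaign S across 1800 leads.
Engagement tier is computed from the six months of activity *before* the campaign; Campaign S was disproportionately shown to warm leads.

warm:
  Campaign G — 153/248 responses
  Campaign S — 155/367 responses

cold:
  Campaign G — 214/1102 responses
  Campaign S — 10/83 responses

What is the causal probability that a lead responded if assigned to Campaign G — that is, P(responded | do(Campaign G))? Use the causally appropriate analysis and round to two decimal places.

Nothing the campaign does changes engagement tier; the imbalance is an allocation artefact. With engagement tier also predicting the outcome, the pooled figure is confounded, and the within-stratum comparison is the causal one.
Standardising Campaign G to the population engagement tier mix: 0.342·153/248 + 0.658·214/1102 = 0.339.

0.34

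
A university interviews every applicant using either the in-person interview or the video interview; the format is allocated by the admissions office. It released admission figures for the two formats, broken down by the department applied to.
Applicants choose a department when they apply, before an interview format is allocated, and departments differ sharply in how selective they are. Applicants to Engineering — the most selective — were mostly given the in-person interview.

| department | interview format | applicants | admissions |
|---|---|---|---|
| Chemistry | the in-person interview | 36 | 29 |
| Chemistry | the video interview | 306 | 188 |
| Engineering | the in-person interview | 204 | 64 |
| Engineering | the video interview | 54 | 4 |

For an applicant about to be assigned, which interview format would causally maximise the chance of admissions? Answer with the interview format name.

The department-specific comparison favours the in-person interview throughout, but the pooled figures favour the video interview. The question is whether to condition on department.
The imbalance in department arose from how applicants were allocated, not from anything the interview format did; and department independently affects the outcome. The pooled gap is confounded — condition on department.
Within each level — Chemistry: 80.6% vs 61.4%; Engineering: 31.4% vs 7.4% — the in-person interview is higher every time.

the in-person interview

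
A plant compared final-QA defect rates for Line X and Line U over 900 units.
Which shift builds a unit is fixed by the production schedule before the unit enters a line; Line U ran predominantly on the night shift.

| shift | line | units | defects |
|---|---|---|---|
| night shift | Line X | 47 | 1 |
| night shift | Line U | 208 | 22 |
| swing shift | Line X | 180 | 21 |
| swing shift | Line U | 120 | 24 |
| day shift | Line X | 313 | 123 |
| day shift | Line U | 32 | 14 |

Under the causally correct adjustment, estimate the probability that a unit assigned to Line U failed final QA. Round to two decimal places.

0.26

The shift-specific comparison favours Line X throughout, but the pooled figures favour Line U. The question is whether to condition on shift.
Here shift is a common cause — it drives both which line a case falls under and the outcome. The crude comparison mixes populations; the stratum-specific rates are the causally relevant ones.
Standardising Line U to the population shift mix: 0.283·22/208 + 0.333·24/120 + 0.383·14/32 = 0.264.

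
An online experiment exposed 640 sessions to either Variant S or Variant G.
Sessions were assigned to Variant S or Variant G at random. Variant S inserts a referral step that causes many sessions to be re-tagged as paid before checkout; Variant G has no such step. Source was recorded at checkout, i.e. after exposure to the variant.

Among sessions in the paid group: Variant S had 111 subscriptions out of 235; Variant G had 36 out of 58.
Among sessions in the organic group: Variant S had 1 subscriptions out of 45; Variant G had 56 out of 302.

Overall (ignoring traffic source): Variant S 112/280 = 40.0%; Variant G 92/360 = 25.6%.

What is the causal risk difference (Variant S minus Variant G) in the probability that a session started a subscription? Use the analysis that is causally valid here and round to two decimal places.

+0.14

Variant G is higher inside every traffic source stratum but Variant S is higher in aggregate. Whether to stratify depends on how traffic source relates to the variant.
Traffic source here is a post-treatment variable shaped by the variant; conditioning on it would introduce bias rather than remove it. The overall comparison is the causal one.
The causal difference is the pooled difference: 0.400 − 0.256 = +0.144.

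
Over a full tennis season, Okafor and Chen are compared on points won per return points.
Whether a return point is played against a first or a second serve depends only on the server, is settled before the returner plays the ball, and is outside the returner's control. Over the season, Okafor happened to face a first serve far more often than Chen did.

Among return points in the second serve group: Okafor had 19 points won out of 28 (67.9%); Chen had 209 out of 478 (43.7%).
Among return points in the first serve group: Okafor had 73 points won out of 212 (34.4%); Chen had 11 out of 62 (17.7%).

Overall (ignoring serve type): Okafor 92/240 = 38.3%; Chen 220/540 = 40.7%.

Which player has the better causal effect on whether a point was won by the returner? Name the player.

Okafor is higher inside every serve type stratum but Chen is higher in aggregate. Whether to stratify depends on how serve type relates to the player.
The imbalance in serve type arose from how return points were allocated, not from anything the player did; and serve type independently affects the outcome. The pooled gap is confounded — condition on serve type.
Within each level — second serve: 67.9% vs 43.7%; first serve: 34.4% vs 17.7% — Okafor is higher every time.

Okafor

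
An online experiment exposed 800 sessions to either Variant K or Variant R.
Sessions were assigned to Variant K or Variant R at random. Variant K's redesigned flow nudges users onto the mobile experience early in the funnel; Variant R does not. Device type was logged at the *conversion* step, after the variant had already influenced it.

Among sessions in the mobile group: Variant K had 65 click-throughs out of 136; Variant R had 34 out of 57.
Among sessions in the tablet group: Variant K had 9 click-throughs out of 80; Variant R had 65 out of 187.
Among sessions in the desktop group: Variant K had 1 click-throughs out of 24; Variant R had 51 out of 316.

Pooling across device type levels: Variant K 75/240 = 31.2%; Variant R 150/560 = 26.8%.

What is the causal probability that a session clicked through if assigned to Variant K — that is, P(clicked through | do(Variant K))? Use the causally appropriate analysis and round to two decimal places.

Device type lies on the pathway variant → device type → outcome, so adjusting for it blocks the indirect effect. For the total causal effect of variant, use the unadjusted pooled rates.
So P(outcome | do(Variant K)) is just the pooled rate for Variant K: 75/240 = 0.312.

0.31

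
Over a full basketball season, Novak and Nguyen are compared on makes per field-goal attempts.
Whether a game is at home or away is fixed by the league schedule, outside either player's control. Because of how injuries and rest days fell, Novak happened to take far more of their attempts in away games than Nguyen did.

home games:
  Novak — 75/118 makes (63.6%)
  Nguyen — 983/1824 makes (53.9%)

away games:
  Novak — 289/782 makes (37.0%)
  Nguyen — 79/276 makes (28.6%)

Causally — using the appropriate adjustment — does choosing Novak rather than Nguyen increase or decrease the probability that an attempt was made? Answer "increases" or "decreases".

Game venue differs across players for reasons unrelated to any effect of the player itself, and it separately predicts the outcome — a classic confounder. We must compare within game venue levels.
Within each level — home games: 63.6% vs 53.9%; away games: 37.0% vs 28.6% — Novak is higher every time.

increases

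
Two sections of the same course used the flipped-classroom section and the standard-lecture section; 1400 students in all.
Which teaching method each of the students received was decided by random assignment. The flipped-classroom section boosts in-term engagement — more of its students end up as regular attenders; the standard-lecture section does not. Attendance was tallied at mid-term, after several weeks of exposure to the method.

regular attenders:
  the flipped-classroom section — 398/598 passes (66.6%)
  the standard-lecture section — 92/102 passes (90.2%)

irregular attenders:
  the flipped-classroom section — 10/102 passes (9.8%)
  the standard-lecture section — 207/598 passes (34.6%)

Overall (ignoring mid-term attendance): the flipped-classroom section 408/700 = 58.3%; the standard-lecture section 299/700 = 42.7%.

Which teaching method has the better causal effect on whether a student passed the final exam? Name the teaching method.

the flipped-classroom section

Because the teaching method influences mid-term attendance, mid-term attendance is a post-treatment mediator, not a confounder. Stratifying on it would bias the estimate; the causal effect is the crude pooled difference.
Pooled: the flipped-classroom section 58.3% vs the standard-lecture section 42.7%; the flipped-classroom section is higher overall.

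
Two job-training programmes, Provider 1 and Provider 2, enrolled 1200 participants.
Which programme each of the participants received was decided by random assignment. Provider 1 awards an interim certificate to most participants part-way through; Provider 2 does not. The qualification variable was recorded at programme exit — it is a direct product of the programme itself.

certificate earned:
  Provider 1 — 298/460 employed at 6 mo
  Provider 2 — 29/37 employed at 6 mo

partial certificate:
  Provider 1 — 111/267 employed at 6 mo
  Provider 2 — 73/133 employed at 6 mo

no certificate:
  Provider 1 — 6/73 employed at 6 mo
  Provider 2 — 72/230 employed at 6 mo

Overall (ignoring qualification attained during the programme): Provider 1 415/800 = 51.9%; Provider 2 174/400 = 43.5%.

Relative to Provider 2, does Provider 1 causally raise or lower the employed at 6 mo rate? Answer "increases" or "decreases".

increases

Provider 2 is higher inside every qualification attained during the programme stratum but Provider 1 is higher in aggregate. Whether to stratify depends on how qualification attained during the programme relates to the programme.
The distribution of qualification attained during the programme is itself part of what the programme does — it is an intermediate outcome. Holding it fixed would remove that part of the effect; the total effect is the pooled difference.
Pooled: Provider 1 51.9% vs Provider 2 43.5%; Provider 1 is higher overall.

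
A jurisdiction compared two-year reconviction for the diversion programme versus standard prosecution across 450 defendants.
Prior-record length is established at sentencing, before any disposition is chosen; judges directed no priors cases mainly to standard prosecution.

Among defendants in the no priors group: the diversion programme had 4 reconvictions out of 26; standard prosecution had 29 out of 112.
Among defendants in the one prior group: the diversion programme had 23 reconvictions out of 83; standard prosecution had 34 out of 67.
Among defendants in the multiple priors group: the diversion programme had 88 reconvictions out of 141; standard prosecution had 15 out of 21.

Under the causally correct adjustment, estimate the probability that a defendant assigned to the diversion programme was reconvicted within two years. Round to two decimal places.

The prior-record length-specific comparison favours the diversion programme throughout, but the pooled figures favour standard prosecution. The question is whether to condition on prior-record length.
Since prior-record length is a pre-existing factor (not a product of the disposition) and it affects the outcome on its own, it is a confounder. The stratified rates, not the pooled rate, identify the causal effect.
Standardising the diversion programme to the population prior-record length mix: 0.307·4/26 + 0.333·23/83 + 0.360·88/141 = 0.364.

0.36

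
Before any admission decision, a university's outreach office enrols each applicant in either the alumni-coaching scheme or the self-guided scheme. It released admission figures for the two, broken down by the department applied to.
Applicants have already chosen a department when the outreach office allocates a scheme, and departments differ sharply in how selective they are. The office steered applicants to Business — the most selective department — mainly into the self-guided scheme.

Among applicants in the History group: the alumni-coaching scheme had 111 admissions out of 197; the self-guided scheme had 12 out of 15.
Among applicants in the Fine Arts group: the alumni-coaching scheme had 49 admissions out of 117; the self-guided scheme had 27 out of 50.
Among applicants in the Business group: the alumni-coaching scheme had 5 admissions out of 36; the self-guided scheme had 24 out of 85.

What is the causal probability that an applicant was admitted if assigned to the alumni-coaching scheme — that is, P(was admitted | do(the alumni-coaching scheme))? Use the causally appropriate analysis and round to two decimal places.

0.41

Within every department level the self-guided scheme has the higher rate, yet pooled the alumni-coaching scheme does — Simpson's reversal.
Department satisfies the back-door criterion: it is not a descendant of the outreach scheme, and it blocks the spurious path from outreach scheme to outcome. Adjusting for it (i.e., using the within-department rates) gives the causal effect.
Standardising the alumni-coaching scheme to the population department mix: 0.424·111/197 + 0.334·49/117 + 0.242·5/36 = 0.412.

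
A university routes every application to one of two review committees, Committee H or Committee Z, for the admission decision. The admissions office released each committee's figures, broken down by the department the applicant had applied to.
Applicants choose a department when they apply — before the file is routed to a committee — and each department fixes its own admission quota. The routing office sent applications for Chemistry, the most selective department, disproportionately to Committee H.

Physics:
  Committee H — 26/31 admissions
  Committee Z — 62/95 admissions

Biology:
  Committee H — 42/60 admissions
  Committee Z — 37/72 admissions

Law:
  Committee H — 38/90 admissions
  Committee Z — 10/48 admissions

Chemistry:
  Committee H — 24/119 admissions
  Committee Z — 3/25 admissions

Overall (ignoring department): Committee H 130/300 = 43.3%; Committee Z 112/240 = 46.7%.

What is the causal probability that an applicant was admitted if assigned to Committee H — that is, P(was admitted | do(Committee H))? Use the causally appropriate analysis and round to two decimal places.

The department-specific comparison favours Committee H throughout, but the pooled figures favour Committee Z. The question is whether to condition on department.
Here department is a common cause — it drives both which review committee a case falls under and the outcome. The crude comparison mixes populations; the stratum-specific rates are the causally relevant ones.
Standardising Committee H to the population department mix: 0.233·26/31 + 0.244·42/60 + 0.256·38/90 + 0.267·24/119 = 0.528.

0.53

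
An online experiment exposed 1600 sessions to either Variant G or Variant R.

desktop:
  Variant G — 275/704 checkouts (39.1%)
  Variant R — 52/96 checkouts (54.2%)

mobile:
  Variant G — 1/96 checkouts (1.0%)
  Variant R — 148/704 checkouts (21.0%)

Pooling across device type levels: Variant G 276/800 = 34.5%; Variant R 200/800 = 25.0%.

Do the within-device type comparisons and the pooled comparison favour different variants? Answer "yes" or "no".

Within each device type level (desktop 39.1% vs 54.2%; mobile 1.0% vs 21.0%), Variant R has the higher rate every time. Pooled: 34.5% vs 25.0% — Variant G has the higher rate overall. The two comparisons disagree.

yes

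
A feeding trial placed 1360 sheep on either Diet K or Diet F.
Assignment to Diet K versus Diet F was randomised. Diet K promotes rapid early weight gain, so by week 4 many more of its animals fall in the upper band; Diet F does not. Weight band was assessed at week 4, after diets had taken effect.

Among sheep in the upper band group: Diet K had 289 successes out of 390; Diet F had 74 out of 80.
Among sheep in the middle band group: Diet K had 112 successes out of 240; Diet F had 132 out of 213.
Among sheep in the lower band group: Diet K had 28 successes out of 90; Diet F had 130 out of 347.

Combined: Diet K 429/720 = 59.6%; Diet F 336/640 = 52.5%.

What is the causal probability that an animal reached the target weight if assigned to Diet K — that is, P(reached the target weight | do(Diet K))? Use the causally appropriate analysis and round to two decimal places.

0.60

Week-4 weight band is recorded after the diet and is itself shifted by it — it sits on the causal path from diet to outcome. Conditioning on a mediator would strip out part of the effect we want; the pooled comparison gives the total causal effect.
So P(outcome | do(Diet K)) is just the pooled rate for Diet K: 429/720 = 0.596.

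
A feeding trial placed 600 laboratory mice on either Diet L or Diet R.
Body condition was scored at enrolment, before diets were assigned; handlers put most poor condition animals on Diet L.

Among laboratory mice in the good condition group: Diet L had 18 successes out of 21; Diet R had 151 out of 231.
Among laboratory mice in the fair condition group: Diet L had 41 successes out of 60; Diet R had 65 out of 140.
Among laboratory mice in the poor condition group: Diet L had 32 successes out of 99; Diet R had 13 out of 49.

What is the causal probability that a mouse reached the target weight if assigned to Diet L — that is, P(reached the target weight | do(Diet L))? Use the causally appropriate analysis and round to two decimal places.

The starting body condition-specific comparison favours Diet L throughout, but the pooled figures favour Diet R. The question is whether to condition on starting body condition.
Nothing the diet does changes starting body condition; the imbalance is an allocation artefact. With starting body condition also predicting the outcome, the pooled figure is confounded, and the within-stratum comparison is the causal one.
Standardising Diet L to the population starting body condition mix: 0.420·18/21 + 0.333·41/60 + 0.247·32/99 = 0.668.

0.67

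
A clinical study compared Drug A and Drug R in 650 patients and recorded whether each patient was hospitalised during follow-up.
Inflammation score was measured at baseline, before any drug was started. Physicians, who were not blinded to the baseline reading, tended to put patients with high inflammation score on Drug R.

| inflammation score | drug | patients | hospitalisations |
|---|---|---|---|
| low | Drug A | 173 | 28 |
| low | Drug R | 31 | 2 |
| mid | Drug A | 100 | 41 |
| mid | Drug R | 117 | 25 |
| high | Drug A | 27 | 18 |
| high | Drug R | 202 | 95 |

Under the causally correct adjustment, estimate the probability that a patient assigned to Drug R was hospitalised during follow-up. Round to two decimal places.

Drug R is lower inside every inflammation score stratum but Drug A is lower in aggregate. Whether to stratify depends on how inflammation score relates to the drug.
Since inflammation score is a pre-existing factor (not a product of the drug) and it affects the outcome on its own, it is a confounder. The stratified rates, not the pooled rate, identify the causal effect.
Standardising Drug R to the population inflammation score mix: 0.314·2/31 + 0.334·25/117 + 0.352·95/202 = 0.257.

0.26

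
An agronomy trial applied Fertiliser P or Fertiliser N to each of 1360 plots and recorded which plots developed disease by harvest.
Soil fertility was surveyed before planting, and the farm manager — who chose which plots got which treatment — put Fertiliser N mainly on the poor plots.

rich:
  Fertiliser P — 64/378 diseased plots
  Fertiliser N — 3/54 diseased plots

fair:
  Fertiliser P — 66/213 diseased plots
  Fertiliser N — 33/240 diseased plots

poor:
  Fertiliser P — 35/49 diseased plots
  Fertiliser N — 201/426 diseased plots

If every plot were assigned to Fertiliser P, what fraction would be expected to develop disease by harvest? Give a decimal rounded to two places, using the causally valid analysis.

0.41

The stratified and pooled comparisons disagree (Fertiliser N wins within each soil fertility; Fertiliser P wins overall), so the answer turns on the causal role of soil fertility.
Soil fertility is set before the fertiliser has any effect — it is not caused by the fertiliser — and it independently drives the outcome. That makes it a confounder, so the causal comparison is within soil fertility levels.
Standardising Fertiliser P to the population soil fertility mix: 0.318·64/378 + 0.333·66/213 + 0.349·35/49 = 0.406.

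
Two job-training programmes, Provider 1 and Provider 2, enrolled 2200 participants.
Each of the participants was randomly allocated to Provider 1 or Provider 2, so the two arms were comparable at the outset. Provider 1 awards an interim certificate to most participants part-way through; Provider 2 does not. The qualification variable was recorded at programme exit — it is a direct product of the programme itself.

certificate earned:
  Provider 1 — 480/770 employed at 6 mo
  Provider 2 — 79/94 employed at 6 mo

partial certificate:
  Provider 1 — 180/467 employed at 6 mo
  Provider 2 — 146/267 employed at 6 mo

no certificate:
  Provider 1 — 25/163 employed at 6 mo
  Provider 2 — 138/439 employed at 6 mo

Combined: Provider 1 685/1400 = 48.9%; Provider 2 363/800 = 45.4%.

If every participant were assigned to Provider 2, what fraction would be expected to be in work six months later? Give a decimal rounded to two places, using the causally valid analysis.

Within every qualification attained during the programme level Provider 2 has the higher rate, yet pooled Provider 1 does — Simpson's reversal.
Qualification attained during the programme is downstream of the programme. One should not condition on a consequence of treatment, so the overall rates are the right comparison.
So P(outcome | do(Provider 2)) is just the pooled rate for Provider 2: 363/800 = 0.454.

0.45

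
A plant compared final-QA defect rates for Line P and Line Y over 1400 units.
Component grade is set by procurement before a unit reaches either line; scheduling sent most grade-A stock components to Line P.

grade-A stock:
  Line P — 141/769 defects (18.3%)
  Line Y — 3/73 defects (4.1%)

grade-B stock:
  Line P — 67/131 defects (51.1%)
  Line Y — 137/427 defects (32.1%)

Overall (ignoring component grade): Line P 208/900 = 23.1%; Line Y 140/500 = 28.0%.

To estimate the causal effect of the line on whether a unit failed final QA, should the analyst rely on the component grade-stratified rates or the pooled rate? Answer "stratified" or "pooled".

Within every component grade level Line Y has the lower rate, yet pooled Line P does — Simpson's reversal.
Component grade differs across lines for reasons unrelated to any effect of the line itself, and it separately predicts the outcome — a classic confounder. We must compare within component grade levels.
Within each level — grade-A stock: 18.3% vs 4.1%; grade-B stock: 51.1% vs 32.1% — Line Y is lower every time.

stratified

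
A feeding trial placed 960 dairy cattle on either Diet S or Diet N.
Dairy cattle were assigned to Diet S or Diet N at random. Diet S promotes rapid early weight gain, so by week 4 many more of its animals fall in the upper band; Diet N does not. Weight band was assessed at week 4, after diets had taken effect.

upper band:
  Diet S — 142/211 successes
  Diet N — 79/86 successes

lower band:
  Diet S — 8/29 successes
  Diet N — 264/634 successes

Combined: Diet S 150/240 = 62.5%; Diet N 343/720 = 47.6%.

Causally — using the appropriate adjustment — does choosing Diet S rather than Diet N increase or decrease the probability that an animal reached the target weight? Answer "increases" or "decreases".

increases

Week-4 weight band is recorded after the diet and is itself shifted by it — it sits on the causal path from diet to outcome. Conditioning on a mediator would strip out part of the effect we want; the pooled comparison gives the total causal effect.
Pooled: Diet S 62.5% vs Diet N 47.6%; Diet S is higher overall.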